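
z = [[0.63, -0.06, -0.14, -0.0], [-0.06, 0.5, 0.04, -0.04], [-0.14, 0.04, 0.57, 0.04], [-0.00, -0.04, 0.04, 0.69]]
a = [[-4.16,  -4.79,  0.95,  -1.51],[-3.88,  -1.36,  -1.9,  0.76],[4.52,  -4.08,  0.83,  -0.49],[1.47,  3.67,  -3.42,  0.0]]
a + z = [[-3.53, -4.85, 0.81, -1.51], [-3.94, -0.86, -1.86, 0.72], [4.38, -4.04, 1.40, -0.45], [1.47, 3.63, -3.38, 0.69]]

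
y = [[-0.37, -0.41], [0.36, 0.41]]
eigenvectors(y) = [[-0.79, 0.67],[0.62, -0.74]]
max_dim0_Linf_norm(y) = 0.41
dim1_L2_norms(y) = [0.55, 0.55]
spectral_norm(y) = 0.78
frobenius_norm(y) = 0.78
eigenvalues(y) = [-0.05, 0.09]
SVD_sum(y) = [[-0.37, -0.41], [0.36, 0.41]] + [[-0.00, 0.00],[-0.0, 0.00]]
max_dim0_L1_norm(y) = 0.82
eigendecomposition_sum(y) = [[-0.16, -0.14],[0.13, 0.11]] + [[-0.21, -0.27], [0.23, 0.3]]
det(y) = -0.00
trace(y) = 0.04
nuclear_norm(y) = 0.78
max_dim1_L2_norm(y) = 0.55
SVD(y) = [[-0.71, 0.70], [0.7, 0.71]] @ diag([0.7763195911174073, 0.0052813300693578796]) @ [[0.66, 0.75], [-0.75, 0.66]]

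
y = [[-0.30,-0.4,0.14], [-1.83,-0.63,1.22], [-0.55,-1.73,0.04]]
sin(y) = [[-0.26, -0.49, 0.09],[-2.17, -0.97, 1.40],[-0.15, -2.0, -0.32]]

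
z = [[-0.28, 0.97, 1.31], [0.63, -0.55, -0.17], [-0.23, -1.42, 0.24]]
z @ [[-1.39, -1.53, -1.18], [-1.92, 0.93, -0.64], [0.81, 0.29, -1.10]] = [[-0.41, 1.71, -1.73], [0.04, -1.52, -0.2], [3.24, -0.90, 0.92]]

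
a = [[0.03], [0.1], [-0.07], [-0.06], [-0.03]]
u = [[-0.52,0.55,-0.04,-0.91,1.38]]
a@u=[[-0.02, 0.02, -0.00, -0.03, 0.04], [-0.05, 0.06, -0.00, -0.09, 0.14], [0.04, -0.04, 0.00, 0.06, -0.1], [0.03, -0.03, 0.0, 0.05, -0.08], [0.02, -0.02, 0.00, 0.03, -0.04]]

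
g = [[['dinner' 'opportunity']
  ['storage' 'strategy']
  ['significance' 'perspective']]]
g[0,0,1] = 'opportunity'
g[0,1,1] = 'strategy'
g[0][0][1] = 'opportunity'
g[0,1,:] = ['storage', 'strategy']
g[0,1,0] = 'storage'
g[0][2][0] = 'significance'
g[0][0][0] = 'dinner'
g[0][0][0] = 'dinner'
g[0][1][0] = 'storage'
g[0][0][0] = 'dinner'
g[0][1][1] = 'strategy'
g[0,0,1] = 'opportunity'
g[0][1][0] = 'storage'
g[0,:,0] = ['dinner', 'storage', 'significance']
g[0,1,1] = 'strategy'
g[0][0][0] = 'dinner'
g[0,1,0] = 'storage'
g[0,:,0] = ['dinner', 'storage', 'significance']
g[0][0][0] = 'dinner'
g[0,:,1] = ['opportunity', 'strategy', 'perspective']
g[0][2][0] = 'significance'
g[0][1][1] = 'strategy'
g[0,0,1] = 'opportunity'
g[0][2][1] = 'perspective'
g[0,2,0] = 'significance'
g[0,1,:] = ['storage', 'strategy']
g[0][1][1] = 'strategy'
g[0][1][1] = 'strategy'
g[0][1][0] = 'storage'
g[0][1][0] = 'storage'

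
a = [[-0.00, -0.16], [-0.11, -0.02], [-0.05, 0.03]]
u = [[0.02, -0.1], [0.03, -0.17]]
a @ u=[[-0.00, 0.03], [-0.00, 0.01], [-0.0, -0.00]]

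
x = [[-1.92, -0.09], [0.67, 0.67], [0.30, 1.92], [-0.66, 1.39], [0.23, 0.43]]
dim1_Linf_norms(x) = [1.92, 0.67, 1.92, 1.39, 0.43]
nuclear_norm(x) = 4.67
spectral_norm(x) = 2.52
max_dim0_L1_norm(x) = 4.5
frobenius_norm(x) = 3.31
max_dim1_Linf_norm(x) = 1.92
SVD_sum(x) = [[-0.12, -0.51], [0.18, 0.78], [0.44, 1.89], [0.27, 1.17], [0.11, 0.46]] + [[-1.8, 0.42], [0.49, -0.11], [-0.14, 0.03], [-0.93, 0.22], [0.12, -0.03]]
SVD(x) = [[0.21, 0.86], [-0.32, -0.23], [-0.77, 0.07], [-0.48, 0.44], [-0.19, -0.06]] @ diag([2.5195971343963173, 2.1507743443564378]) @ [[-0.23, -0.97], [-0.97, 0.23]]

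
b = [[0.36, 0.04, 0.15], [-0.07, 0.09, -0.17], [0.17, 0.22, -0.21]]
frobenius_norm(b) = 0.56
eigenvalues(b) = [0.37, -0.12, -0.01]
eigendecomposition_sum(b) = [[0.40, 0.11, 0.07], [-0.14, -0.04, -0.02], [0.06, 0.02, 0.01]] + [[-0.04, -0.08, 0.08],  [0.07, 0.14, -0.15],  [0.11, 0.21, -0.23]] + [[0.0,0.01,-0.00], [-0.01,-0.02,0.01], [-0.00,-0.01,0.01]]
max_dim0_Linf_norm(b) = 0.36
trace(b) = 0.24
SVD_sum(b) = [[0.36, 0.11, 0.06], [-0.06, -0.02, -0.01], [0.18, 0.05, 0.03]] + [[0.00, -0.06, 0.09],[-0.01, 0.11, -0.16],[-0.01, 0.17, -0.24]] + [[0.00, -0.00, -0.00], [0.00, -0.0, -0.00], [-0.0, 0.0, 0.0]]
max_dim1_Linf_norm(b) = 0.36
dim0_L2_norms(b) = [0.4, 0.24, 0.31]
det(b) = 0.00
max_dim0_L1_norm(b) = 0.6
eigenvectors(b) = [[0.93,-0.29,-0.31], [-0.32,0.54,0.76], [0.15,0.79,0.56]]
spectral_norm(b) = 0.43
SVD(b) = [[-0.88, 0.31, -0.36],  [0.16, -0.53, -0.84],  [-0.45, -0.79, 0.41]] @ diag([0.42627021777764246, 0.36781757294797607, 0.001983548956177641]) @ [[-0.95, -0.28, -0.15], [0.04, -0.57, 0.82], [-0.32, 0.77, 0.55]]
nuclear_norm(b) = 0.80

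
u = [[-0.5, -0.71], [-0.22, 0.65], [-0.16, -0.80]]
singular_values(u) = [1.29, 0.49]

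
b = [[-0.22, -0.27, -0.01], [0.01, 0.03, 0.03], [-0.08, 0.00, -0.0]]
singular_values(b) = [0.35, 0.06, 0.03]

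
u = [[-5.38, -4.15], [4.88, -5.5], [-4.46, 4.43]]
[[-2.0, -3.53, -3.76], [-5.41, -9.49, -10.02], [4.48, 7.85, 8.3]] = u @[[-0.23, -0.4, -0.42], [0.78, 1.37, 1.45]]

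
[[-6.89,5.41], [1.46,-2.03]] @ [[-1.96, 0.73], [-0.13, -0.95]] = [[12.80,-10.17],[-2.60,2.99]]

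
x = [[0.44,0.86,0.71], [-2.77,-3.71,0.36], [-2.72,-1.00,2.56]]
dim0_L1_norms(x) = [5.93, 5.57, 3.63]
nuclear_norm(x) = 8.44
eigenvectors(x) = [[(-0.25+0j),0.51-0.11j,0.51+0.11j], [(0.97+0j),-0.23+0.07j,-0.23-0.07j], [(0.05+0j),(0.82+0j),0.82-0.00j]]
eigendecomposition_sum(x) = [[0.67-0.00j,0.96-0.00j,(-0.15+0j)], [-2.53+0.00j,-3.66+0.00j,(0.56-0j)], [(-0.13+0j),-0.19+0.00j,0.03-0.00j]] + [[(-0.11+3.56j),-0.05+1.04j,0.43-1.95j], [(-0.12-1.63j),(-0.03-0.48j),(-0.1+0.91j)], [(-1.3+5.38j),-0.41+1.56j,1.27-2.82j]] + [[-0.11-3.56j, (-0.05-1.04j), (0.43+1.95j)], [-0.12+1.63j, -0.03+0.48j, -0.10-0.91j], [-1.30-5.38j, (-0.41-1.56j), 1.27+2.82j]]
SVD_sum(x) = [[0.45, 0.42, -0.20], [-3.08, -2.90, 1.37], [-2.3, -2.17, 1.03]] + [[-0.18, 0.56, 0.78], [0.25, -0.77, -1.06], [-0.37, 1.14, 1.57]] + [[0.18,-0.12,0.13], [0.06,-0.04,0.05], [-0.05,0.03,-0.03]]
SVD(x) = [[-0.12, 0.38, 0.92], [0.8, -0.52, 0.31], [0.59, 0.77, -0.24]] @ diag([5.591744039773283, 2.5714517832018804, 0.2755618266883853]) @ [[-0.69, -0.65, 0.31], [-0.19, 0.58, 0.8], [0.7, -0.49, 0.52]]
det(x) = -3.96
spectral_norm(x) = 5.59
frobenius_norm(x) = 6.16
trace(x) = -0.71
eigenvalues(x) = [(-2.96+0j), (1.13+0.27j), (1.13-0.27j)]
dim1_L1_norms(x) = [2.01, 6.84, 6.28]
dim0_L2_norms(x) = [3.91, 3.94, 2.68]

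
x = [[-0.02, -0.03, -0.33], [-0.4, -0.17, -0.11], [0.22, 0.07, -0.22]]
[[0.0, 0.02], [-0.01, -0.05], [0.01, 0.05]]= x @ [[0.04, 0.11], [-0.02, 0.08], [-0.01, -0.08]]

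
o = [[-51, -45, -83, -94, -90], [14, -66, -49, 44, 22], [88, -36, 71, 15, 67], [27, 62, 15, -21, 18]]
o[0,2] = -83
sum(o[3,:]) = 101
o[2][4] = 67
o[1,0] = 14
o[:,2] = [-83, -49, 71, 15]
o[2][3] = 15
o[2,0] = 88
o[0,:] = [-51, -45, -83, -94, -90]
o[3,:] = [27, 62, 15, -21, 18]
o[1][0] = 14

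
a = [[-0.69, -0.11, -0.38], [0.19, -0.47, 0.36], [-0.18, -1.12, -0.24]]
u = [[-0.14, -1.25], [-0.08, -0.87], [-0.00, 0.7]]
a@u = [[0.11,0.69], [0.01,0.42], [0.11,1.03]]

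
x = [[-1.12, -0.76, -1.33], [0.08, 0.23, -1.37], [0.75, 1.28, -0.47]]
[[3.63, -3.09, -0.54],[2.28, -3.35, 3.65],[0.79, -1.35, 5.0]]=x @ [[-2.35, -0.01, 1.67], [1.42, -0.16, 2.12], [-1.56, 2.42, -2.21]]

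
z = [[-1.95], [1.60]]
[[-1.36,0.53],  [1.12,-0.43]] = z @ [[0.70, -0.27]]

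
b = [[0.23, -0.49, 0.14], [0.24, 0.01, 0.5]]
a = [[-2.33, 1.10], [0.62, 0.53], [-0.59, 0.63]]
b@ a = [[-0.92, 0.08], [-0.85, 0.58]]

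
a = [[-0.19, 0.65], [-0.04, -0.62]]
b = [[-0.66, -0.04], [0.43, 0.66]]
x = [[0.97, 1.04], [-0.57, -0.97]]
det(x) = -0.35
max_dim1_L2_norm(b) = 0.79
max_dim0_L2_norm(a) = 0.9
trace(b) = 0.00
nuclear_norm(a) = 1.06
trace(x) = 0.00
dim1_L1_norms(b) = [0.7, 1.09]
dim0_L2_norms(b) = [0.79, 0.66]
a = x @ b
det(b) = -0.42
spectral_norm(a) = 0.91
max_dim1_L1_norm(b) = 1.09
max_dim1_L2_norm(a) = 0.68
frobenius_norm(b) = 1.03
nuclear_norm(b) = 1.38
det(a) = 0.14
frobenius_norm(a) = 0.92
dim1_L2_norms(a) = [0.68, 0.62]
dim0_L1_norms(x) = [1.54, 2.01]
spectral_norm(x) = 1.80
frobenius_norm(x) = 1.81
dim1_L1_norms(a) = [0.84, 0.66]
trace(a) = -0.81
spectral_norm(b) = 0.92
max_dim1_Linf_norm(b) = 0.66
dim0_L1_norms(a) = [0.23, 1.27]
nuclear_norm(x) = 2.00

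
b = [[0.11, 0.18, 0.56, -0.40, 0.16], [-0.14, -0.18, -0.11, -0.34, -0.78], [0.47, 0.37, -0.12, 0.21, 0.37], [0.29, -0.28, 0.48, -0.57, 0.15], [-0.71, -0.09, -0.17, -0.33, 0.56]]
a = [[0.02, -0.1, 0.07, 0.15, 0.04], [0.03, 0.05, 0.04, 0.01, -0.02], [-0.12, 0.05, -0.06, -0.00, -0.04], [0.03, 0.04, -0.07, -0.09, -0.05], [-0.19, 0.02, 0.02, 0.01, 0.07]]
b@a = [[-0.10, 0.01, 0.01, 0.06, 0.01], [0.14, -0.03, -0.00, 0.0, -0.04], [-0.03, -0.02, 0.05, 0.06, 0.03], [-0.11, -0.04, 0.02, 0.09, 0.04], [-0.11, 0.06, -0.01, -0.07, 0.04]]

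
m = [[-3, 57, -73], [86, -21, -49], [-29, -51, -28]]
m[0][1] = 57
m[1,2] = -49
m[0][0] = -3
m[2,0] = -29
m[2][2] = -28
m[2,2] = -28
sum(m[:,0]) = 54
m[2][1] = -51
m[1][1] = -21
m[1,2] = -49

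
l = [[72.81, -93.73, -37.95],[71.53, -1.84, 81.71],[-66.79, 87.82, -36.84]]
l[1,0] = 71.53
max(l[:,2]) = 81.71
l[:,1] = [-93.73, -1.84, 87.82]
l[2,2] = -36.84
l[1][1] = -1.84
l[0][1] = -93.73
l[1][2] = 81.71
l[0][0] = 72.81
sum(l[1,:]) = 151.39999999999998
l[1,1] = -1.84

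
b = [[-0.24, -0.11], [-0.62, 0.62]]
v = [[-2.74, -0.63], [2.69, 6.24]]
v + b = [[-2.98, -0.74],[2.07, 6.86]]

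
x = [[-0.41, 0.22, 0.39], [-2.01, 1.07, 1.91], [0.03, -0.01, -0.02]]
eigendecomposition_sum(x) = [[-0.41+0.00j, (0.22-0j), (0.39-0j)], [(-1.97+0j), (1.06-0j), (1.9-0j)], [(0.01+0j), (-0.01+0j), -0.01+0.00j]] + [[-0.00+0.00j, -0j, (-0-0j)],[(-0.02+0j), 0.00-0.00j, (0.01-0.01j)],[(0.01+0j), -0.00-0.00j, -0.00+0.00j]] + [[-0.00-0.00j,0j,(-0+0j)], [-0.02-0.00j,0j,0.01+0.01j], [0.01-0.00j,-0.00+0.00j,-0.00-0.00j]]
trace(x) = 0.64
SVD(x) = [[-0.2, 0.14, -0.97], [-0.98, -0.02, 0.20], [0.01, 0.99, 0.14]] @ diag([3.0336525267765406, 0.007142518842735671, 0.0011537793943166782]) @ [[0.68,  -0.36,  -0.64], [0.73,  0.48,  0.5], [0.13,  -0.80,  0.58]]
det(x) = 0.00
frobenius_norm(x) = 3.03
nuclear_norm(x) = 3.04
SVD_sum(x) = [[-0.41, 0.22, 0.39], [-2.01, 1.07, 1.91], [0.02, -0.01, -0.02]] + [[0.00, 0.0, 0.00], [-0.00, -0.00, -0.0], [0.01, 0.00, 0.00]] + [[-0.00, 0.0, -0.00], [0.00, -0.00, 0.00], [0.0, -0.0, 0.0]]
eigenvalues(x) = [(0.64+0j), (-0+0.01j), (-0-0.01j)]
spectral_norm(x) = 3.03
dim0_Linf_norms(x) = [2.01, 1.07, 1.91]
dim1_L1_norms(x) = [1.02, 4.99, 0.06]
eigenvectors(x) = [[(-0.2+0j), (-0.1+0.21j), -0.10-0.21j],[-0.98+0.00j, -0.87+0.00j, -0.87-0.00j],[(0.01+0j), 0.38+0.21j, (0.38-0.21j)]]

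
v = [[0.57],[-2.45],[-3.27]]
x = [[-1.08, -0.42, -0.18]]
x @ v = [[1.00]]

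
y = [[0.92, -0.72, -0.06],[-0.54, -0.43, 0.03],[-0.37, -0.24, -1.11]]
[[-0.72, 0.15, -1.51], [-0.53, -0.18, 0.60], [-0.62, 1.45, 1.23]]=y@ [[0.11, 0.16, -1.42],[1.12, 0.11, 0.34],[0.28, -1.38, -0.71]]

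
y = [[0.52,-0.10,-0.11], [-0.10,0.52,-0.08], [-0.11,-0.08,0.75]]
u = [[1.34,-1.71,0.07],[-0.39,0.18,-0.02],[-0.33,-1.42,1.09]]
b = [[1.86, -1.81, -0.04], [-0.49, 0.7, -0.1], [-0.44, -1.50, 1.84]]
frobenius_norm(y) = 1.08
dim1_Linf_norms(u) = [1.71, 0.39, 1.42]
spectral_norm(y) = 0.80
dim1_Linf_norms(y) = [0.52, 0.52, 0.75]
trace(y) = 1.79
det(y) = 0.18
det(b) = 0.36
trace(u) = 2.61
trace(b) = 4.40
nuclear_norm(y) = 1.79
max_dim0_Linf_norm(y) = 0.75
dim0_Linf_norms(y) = [0.52, 0.52, 0.75]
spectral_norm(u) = 2.51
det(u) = -0.47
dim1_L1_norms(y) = [0.73, 0.7, 0.94]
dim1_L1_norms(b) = [3.71, 1.29, 3.78]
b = y + u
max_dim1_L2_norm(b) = 2.6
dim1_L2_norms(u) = [2.17, 0.43, 1.82]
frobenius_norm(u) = 2.87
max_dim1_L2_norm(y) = 0.76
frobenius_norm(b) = 3.65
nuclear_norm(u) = 4.03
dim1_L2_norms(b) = [2.6, 0.86, 2.41]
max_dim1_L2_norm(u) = 2.17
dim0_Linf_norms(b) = [1.86, 1.81, 1.84]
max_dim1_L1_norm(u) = 3.12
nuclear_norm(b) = 5.14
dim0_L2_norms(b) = [1.97, 2.45, 1.84]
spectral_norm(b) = 2.97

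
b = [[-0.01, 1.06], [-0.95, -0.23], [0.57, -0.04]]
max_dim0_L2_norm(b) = 1.11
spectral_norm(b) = 1.18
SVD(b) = [[0.59, 0.80], [-0.73, 0.45], [0.34, -0.40]] @ diag([1.178787822025194, 1.0079976540871018]) @ [[0.75, 0.66], [-0.66, 0.75]]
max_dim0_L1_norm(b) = 1.53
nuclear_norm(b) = 2.19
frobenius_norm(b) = 1.55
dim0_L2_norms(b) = [1.11, 1.09]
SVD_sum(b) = [[0.52, 0.45], [-0.65, -0.57], [0.3, 0.27]] + [[-0.53,0.61],[-0.3,0.34],[0.27,-0.31]]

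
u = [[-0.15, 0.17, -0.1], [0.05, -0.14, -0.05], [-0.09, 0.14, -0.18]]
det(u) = -0.00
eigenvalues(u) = [-0.05, -0.25, -0.17]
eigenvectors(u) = [[-0.87, -0.66, 0.52], [-0.49, -0.04, 0.38], [0.07, -0.75, 0.76]]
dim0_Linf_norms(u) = [0.15, 0.17, 0.18]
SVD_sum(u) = [[-0.12, 0.17, -0.12], [0.05, -0.07, 0.05], [-0.12, 0.17, -0.12]] + [[-0.00, 0.01, 0.02],[0.01, -0.06, -0.1],[0.01, -0.04, -0.06]] + [[-0.02, -0.01, 0.0], [-0.02, -0.01, 0.0], [0.02, 0.01, -0.00]]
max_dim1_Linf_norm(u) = 0.18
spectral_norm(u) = 0.35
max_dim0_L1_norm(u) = 0.45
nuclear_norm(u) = 0.53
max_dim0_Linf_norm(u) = 0.18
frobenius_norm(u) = 0.38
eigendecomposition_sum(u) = [[-0.03, -0.02, 0.03], [-0.02, -0.01, 0.02], [0.0, 0.00, -0.00]] + [[-0.23, 0.39, -0.04], [-0.01, 0.02, -0.00], [-0.26, 0.44, -0.05]] + [[0.11, -0.21, -0.09], [0.08, -0.15, -0.07], [0.16, -0.30, -0.13]]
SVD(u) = [[-0.7, 0.14, -0.71], [0.28, -0.85, -0.44], [-0.66, -0.51, 0.55]] @ diag([0.3531098633604568, 0.14084156984802151, 0.03971242375257896]) @ [[0.5, -0.71, 0.49], [-0.12, 0.51, 0.85], [0.85, 0.49, -0.17]]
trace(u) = -0.47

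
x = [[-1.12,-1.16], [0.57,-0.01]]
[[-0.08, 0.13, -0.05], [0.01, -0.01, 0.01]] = x @ [[0.01,-0.02,0.01], [0.06,-0.09,0.03]]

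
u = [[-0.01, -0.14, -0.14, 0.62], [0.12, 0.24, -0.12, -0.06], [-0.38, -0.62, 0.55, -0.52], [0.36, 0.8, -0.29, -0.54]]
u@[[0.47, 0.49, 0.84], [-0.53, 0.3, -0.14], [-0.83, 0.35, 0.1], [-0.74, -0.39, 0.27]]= [[-0.27, -0.34, 0.16], [0.07, 0.11, 0.04], [0.08, 0.02, -0.32], [0.39, 0.53, 0.02]]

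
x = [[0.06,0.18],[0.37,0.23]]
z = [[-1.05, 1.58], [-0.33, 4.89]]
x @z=[[-0.12, 0.97], [-0.46, 1.71]]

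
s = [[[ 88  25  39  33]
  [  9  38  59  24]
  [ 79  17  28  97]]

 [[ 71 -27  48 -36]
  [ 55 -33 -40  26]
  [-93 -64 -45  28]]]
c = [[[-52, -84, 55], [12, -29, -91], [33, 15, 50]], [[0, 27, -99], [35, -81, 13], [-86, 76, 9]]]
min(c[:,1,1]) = -81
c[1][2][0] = -86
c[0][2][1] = 15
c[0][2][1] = 15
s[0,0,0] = 88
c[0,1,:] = [12, -29, -91]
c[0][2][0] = 33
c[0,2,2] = 50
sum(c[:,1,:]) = -141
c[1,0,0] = 0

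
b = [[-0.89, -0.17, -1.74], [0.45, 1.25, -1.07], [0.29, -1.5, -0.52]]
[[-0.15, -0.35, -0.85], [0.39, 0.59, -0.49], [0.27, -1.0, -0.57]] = b @ [[0.51, -0.02, -0.17], [-0.02, 0.61, 0.15], [-0.17, 0.15, 0.56]]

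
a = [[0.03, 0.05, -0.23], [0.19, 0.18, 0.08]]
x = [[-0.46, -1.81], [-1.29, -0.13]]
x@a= [[-0.36, -0.35, -0.04], [-0.06, -0.09, 0.29]]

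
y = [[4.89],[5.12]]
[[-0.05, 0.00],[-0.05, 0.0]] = y @ [[-0.01, -0.00]]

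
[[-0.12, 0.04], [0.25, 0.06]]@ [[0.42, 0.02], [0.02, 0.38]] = [[-0.05, 0.01],[0.11, 0.03]]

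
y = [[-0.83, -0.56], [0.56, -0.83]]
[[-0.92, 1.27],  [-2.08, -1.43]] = y @ [[-0.40, -1.85], [2.24, 0.48]]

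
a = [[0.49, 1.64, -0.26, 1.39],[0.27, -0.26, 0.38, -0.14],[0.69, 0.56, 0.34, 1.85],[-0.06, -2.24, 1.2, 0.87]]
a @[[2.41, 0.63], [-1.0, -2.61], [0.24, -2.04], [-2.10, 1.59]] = [[-3.44, -1.23], [1.30, -0.15], [-2.70, 1.22], [0.56, 4.74]]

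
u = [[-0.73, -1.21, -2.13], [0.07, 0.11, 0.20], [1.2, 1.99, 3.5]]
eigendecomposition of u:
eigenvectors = [[-0.52, 0.86, -0.04], [0.05, 0.26, -0.86], [0.85, -0.44, 0.5]]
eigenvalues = [2.88, 0.0, -0.0]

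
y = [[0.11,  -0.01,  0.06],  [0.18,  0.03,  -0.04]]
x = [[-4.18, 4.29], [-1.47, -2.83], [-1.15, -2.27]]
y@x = [[-0.51, 0.36], [-0.75, 0.78]]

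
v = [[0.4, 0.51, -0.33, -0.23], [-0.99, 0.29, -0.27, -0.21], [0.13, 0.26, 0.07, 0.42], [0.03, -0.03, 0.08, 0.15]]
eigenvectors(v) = [[-0.02+0.55j, (-0.02-0.55j), -0.03+0.00j, -0.27+0.00j], [(-0.79+0j), -0.79-0.00j, (0.4+0j), (0.59+0j)], [(0.01+0.25j), 0.01-0.25j, (0.84+0j), 0.74+0.00j], [(0.05-0.02j), (0.05+0.02j), (-0.37+0j), 0.18+0.00j]]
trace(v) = 0.91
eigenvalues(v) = [(0.29+0.77j), (0.29-0.77j), 0j, (0.33+0j)]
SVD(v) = [[-0.17, -0.97, 0.08, 0.14],  [0.97, -0.18, -0.18, 0.06],  [-0.18, -0.08, -0.95, -0.23],  [-0.07, 0.13, -0.23, 0.96]] @ diag([1.1123176993436157, 0.7588782534971173, 0.4964357008732607, 0.0021741652572074815]) @ [[-0.94, 0.13, -0.20, -0.22],  [-0.29, -0.75, 0.49, 0.32],  [0.15, -0.50, -0.13, -0.84],  [0.03, -0.4, -0.84, 0.37]]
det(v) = 0.00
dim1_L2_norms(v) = [0.76, 1.09, 0.52, 0.18]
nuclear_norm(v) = 2.37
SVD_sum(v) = [[0.18, -0.03, 0.04, 0.04], [-1.02, 0.14, -0.21, -0.24], [0.18, -0.03, 0.04, 0.04], [0.08, -0.01, 0.02, 0.02]] + [[0.21, 0.56, -0.36, -0.24], [0.04, 0.10, -0.07, -0.04], [0.02, 0.05, -0.03, -0.02], [-0.03, -0.08, 0.05, 0.03]] + [[0.01, -0.02, -0.01, -0.03], [-0.01, 0.04, 0.01, 0.07], [-0.07, 0.24, 0.06, 0.4], [-0.02, 0.06, 0.02, 0.1]] + [[0.0, -0.0, -0.00, 0.00], [0.00, -0.0, -0.00, 0.0], [-0.00, 0.0, 0.00, -0.0], [0.0, -0.00, -0.00, 0.00]]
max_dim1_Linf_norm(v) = 0.99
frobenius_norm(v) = 1.44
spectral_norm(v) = 1.11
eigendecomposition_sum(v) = [[(0.19+0.33j), (0.26-0.08j), -0.13+0.14j, -0.04+0.19j], [-0.47+0.29j, 0.13+0.37j, (-0.21-0.18j), -0.28-0.04j], [(0.1+0.14j), 0.11-0.05j, (-0.05+0.07j), (-0.01+0.09j)], [(0.02-0.03j), -0.02-0.02j, (0.02+0.01j), 0.02-0.01j]] + [[(0.19-0.33j), (0.26+0.08j), (-0.13-0.14j), -0.04-0.19j], [-0.47-0.29j, (0.13-0.37j), (-0.21+0.18j), -0.28+0.04j], [(0.1-0.14j), 0.11+0.05j, (-0.05-0.07j), (-0.01-0.09j)], [0.02+0.03j, -0.02+0.02j, (0.02-0.01j), (0.02+0.01j)]] + [[0.00-0.00j, 0.00+0.00j, -0.00-0.00j, -0j], [(-0+0j), (-0-0j), 0j, -0.00+0.00j], [(-0+0j), (-0-0j), 0j, (-0.01+0j)], [-0j, 0.00+0.00j, (-0-0j), 0.00-0.00j]] + [[(0.02+0j),-0.01+0.00j,-0.06-0.00j,(-0.16-0j)], [(-0.05-0j),0.03-0.00j,(0.14+0j),(0.36+0j)], [(-0.06-0j),(0.03-0j),(0.18+0j),(0.44+0j)], [-0.02-0.00j,(0.01-0j),0.04+0.00j,0.11+0.00j]]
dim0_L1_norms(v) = [1.55, 1.09, 0.75, 1.01]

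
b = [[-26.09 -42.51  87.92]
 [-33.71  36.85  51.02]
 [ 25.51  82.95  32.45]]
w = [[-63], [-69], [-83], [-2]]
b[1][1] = 36.85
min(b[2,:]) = 25.51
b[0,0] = -26.09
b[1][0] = -33.71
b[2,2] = 32.45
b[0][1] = -42.51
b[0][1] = -42.51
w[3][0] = -2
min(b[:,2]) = 32.45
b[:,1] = [-42.51, 36.85, 82.95]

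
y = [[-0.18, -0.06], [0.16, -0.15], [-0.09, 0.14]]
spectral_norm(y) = 0.29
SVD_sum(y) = [[-0.1, 0.06], [0.18, -0.12], [-0.13, 0.09]] + [[-0.08, -0.12], [-0.02, -0.03], [0.04, 0.05]]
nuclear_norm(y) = 0.46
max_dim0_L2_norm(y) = 0.26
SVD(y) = [[-0.4, -0.9], [0.75, -0.20], [-0.53, 0.39]] @ diag([0.28921118106337546, 0.16780015717491886]) @ [[0.83, -0.56], [0.56, 0.83]]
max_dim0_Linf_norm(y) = 0.18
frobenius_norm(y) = 0.33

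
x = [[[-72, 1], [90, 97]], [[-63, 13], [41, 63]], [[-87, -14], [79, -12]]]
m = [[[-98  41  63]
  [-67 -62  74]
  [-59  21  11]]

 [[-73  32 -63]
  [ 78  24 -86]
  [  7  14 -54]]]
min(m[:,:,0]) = -98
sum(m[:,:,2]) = -55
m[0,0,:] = [-98, 41, 63]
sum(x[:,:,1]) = 148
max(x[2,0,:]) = -14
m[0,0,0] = -98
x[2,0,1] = -14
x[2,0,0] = -87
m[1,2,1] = 14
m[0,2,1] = 21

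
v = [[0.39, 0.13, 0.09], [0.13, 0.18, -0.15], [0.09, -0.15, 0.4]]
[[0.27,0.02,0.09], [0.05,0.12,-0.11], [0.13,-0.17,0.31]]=v @ [[0.71, -0.14, 0.11],[-0.14, 0.67, -0.13],[0.11, -0.13, 0.70]]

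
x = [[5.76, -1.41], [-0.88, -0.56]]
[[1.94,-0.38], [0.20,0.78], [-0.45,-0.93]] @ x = [[11.51, -2.52],[0.47, -0.72],[-1.77, 1.16]]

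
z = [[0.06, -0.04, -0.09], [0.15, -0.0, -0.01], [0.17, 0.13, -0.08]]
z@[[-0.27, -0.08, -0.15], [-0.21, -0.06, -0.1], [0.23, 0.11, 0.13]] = [[-0.03,-0.01,-0.02],[-0.04,-0.01,-0.02],[-0.09,-0.03,-0.05]]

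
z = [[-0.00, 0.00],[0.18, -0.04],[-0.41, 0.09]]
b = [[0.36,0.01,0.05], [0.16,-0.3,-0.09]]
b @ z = [[-0.02, 0.0], [-0.02, 0.0]]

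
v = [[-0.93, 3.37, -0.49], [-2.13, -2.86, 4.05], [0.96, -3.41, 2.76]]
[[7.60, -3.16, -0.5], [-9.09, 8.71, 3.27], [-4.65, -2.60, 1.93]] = v @ [[2.55, -5.20, -0.19],[3.15, -2.74, -0.11],[1.32, -2.52, 0.63]]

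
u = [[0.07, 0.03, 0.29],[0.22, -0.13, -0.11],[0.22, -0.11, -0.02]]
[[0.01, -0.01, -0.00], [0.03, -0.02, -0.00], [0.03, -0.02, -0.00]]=u@[[0.07, -0.04, 0.0], [-0.12, 0.08, 0.04], [0.04, -0.03, -0.02]]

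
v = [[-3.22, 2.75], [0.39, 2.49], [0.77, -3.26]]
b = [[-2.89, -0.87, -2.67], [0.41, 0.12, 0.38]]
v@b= [[10.43, 3.13, 9.64], [-0.11, -0.04, -0.10], [-3.56, -1.06, -3.29]]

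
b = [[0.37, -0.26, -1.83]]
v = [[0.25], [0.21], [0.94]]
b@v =[[-1.68]]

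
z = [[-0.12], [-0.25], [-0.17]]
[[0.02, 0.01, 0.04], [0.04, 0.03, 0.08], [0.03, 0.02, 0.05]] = z @ [[-0.18, -0.12, -0.31]]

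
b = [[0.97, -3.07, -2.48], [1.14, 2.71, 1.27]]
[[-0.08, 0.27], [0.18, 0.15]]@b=[[0.23, 0.98, 0.54], [0.35, -0.15, -0.26]]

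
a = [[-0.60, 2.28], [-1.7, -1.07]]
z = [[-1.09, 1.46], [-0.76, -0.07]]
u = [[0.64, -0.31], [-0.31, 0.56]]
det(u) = 0.26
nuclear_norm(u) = 1.20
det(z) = 1.19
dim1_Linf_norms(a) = [2.28, 1.7]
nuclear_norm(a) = 4.32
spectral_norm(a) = 2.53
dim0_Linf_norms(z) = [1.09, 1.46]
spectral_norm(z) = 1.87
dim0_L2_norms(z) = [1.33, 1.46]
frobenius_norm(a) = 3.10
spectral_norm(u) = 0.91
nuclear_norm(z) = 2.50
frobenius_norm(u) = 0.96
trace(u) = 1.20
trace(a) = -1.67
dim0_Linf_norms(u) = [0.64, 0.56]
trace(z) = -1.16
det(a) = 4.52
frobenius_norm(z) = 1.98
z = a @ u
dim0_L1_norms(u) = [0.95, 0.87]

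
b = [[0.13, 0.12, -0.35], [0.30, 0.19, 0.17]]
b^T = [[0.13, 0.3], [0.12, 0.19], [-0.35, 0.17]]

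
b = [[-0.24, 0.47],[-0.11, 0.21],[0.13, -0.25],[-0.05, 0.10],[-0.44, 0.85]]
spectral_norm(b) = 1.16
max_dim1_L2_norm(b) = 0.96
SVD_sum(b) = [[-0.24, 0.47],  [-0.11, 0.21],  [0.13, -0.25],  [-0.05, 0.1],  [-0.44, 0.85]] + [[0.00,0.0], [-0.00,-0.00], [0.0,0.00], [0.00,0.0], [-0.0,-0.0]]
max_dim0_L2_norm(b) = 1.03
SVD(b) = [[-0.46, 0.72], [-0.20, -0.41], [0.24, 0.24], [-0.1, 0.43], [-0.83, -0.27]] @ diag([1.158744428094331, 0.0033690295845555246]) @ [[0.46, -0.89], [0.89, 0.46]]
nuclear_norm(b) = 1.16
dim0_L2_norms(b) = [0.53, 1.03]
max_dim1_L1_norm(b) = 1.29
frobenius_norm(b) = 1.16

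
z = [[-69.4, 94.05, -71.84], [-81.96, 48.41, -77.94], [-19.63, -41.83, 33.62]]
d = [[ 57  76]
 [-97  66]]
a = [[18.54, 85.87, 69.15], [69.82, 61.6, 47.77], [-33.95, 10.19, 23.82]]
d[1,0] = -97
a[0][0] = 18.54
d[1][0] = -97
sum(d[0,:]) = 133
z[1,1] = 48.41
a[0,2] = 69.15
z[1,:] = [-81.96, 48.41, -77.94]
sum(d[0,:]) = 133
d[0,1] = 76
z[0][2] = -71.84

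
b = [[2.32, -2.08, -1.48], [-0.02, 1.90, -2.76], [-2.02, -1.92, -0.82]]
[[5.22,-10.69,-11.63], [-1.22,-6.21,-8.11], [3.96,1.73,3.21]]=b@[[0.10, -2.44, -2.95], [-1.82, 0.54, 0.13], [-0.81, 2.64, 3.05]]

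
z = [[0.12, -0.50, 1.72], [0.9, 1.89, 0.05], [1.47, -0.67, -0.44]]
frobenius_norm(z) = 3.23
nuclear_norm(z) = 5.54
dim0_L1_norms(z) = [2.49, 3.06, 2.21]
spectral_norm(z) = 2.18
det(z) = -6.15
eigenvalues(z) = [(-1.81+0j), (1.69+0.74j), (1.69-0.74j)]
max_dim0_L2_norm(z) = 2.07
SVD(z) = [[0.45, -0.66, -0.61], [-0.89, -0.38, -0.24], [-0.07, 0.65, -0.76]] @ diag([2.1824650212419145, 1.7408482264919756, 1.6177434541283966]) @ [[-0.39, -0.85, 0.35],[0.31, -0.48, -0.82],[-0.87, 0.22, -0.45]]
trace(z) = 1.57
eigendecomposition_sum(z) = [[(-0.72-0j), 0.07+0.00j, 0.90-0.00j],[(0.16+0j), -0.02-0.00j, (-0.21+0j)],[0.85+0.00j, (-0.08-0j), -1.07+0.00j]] + [[(0.42+0.42j), -0.28+0.73j, (0.41+0.22j)],[0.37-0.63j, 0.95+0.10j, (0.13-0.55j)],[(0.31+0.38j), -0.30+0.57j, 0.32+0.21j]] + [[0.42-0.42j, -0.28-0.73j, 0.41-0.22j], [0.37+0.63j, (0.95-0.1j), 0.13+0.55j], [(0.31-0.38j), (-0.3-0.57j), 0.32-0.21j]]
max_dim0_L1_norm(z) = 3.06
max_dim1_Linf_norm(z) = 1.89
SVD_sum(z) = [[-0.38, -0.83, 0.34], [0.76, 1.66, -0.67], [0.06, 0.13, -0.05]] + [[-0.35, 0.54, 0.94], [-0.2, 0.32, 0.55], [0.35, -0.54, -0.93]] + [[0.85, -0.21, 0.44],  [0.34, -0.09, 0.18],  [1.06, -0.26, 0.55]]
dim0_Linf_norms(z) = [1.47, 1.89, 1.72]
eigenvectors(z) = [[(0.64+0j), 0.14-0.54j, (0.14+0.54j)], [-0.14+0.00j, -0.69+0.00j, (-0.69-0j)], [-0.76+0.00j, (0.17-0.43j), 0.17+0.43j]]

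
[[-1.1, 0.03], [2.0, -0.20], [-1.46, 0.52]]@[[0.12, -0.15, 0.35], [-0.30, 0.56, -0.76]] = [[-0.14,0.18,-0.41], [0.3,-0.41,0.85], [-0.33,0.51,-0.91]]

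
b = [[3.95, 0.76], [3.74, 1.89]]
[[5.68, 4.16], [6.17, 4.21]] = b@[[1.31, 1.01], [0.67, 0.23]]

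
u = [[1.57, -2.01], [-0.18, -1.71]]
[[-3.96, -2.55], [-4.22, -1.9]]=u@[[0.56, -0.18], [2.41, 1.13]]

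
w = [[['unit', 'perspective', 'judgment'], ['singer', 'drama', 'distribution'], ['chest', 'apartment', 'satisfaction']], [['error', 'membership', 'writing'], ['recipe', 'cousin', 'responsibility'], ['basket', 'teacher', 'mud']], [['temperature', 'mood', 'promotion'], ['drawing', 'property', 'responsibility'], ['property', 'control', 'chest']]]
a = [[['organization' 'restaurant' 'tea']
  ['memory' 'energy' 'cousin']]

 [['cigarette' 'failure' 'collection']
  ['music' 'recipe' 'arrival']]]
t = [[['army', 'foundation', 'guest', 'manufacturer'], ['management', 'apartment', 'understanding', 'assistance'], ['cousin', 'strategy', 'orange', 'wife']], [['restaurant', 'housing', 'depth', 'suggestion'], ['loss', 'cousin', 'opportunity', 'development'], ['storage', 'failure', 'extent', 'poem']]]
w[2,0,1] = 'mood'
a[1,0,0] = 'cigarette'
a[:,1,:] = [['memory', 'energy', 'cousin'], ['music', 'recipe', 'arrival']]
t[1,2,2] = 'extent'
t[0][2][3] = 'wife'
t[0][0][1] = 'foundation'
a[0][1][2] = 'cousin'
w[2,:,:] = [['temperature', 'mood', 'promotion'], ['drawing', 'property', 'responsibility'], ['property', 'control', 'chest']]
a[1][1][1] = 'recipe'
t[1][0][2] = 'depth'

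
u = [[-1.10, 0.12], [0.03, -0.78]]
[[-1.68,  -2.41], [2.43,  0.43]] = u@ [[1.19,2.14], [-3.07,-0.47]]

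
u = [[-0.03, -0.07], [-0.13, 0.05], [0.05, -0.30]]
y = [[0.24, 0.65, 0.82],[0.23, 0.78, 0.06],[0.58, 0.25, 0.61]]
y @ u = [[-0.05, -0.23], [-0.11, 0.00], [-0.02, -0.21]]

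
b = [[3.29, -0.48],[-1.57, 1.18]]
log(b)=[[1.12, -0.25],[-0.82, 0.02]]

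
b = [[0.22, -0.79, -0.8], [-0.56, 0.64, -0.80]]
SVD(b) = [[0.21, 0.98],  [0.98, -0.21]] @ diag([1.1685734639017806, 1.144611750535785]) @ [[-0.43, 0.4, -0.81],  [0.29, -0.79, -0.54]]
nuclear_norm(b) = 2.31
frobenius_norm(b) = 1.64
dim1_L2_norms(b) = [1.15, 1.17]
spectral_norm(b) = 1.17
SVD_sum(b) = [[-0.1, 0.10, -0.2], [-0.49, 0.45, -0.93]] + [[0.32, -0.89, -0.6], [-0.07, 0.19, 0.13]]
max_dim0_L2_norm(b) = 1.13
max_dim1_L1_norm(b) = 2.0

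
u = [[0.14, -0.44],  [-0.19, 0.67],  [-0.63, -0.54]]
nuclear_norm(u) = 1.63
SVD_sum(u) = [[-0.11, -0.37], [0.16, 0.57], [-0.19, -0.67]] + [[0.25, -0.07],[-0.35, 0.10],[-0.44, 0.13]]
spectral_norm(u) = 0.99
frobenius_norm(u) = 1.18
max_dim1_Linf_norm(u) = 0.67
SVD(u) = [[0.39, 0.4], [-0.60, -0.58], [0.70, -0.71]] @ diag([0.9887847617368535, 0.6395347488268281]) @ [[-0.28, -0.96], [0.96, -0.28]]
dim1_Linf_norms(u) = [0.44, 0.67, 0.63]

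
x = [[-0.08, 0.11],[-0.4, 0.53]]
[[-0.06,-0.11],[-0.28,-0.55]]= x@[[0.18, -0.26], [-0.40, -1.23]]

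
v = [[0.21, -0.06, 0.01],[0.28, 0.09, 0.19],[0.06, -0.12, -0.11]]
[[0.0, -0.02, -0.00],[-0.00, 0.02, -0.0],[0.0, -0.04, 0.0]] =v@[[0.01, 0.00, -0.03], [0.00, 0.37, -0.07], [-0.03, -0.07, 0.06]]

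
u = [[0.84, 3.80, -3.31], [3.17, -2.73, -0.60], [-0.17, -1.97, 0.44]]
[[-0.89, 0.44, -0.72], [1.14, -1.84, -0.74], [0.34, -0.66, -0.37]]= u @ [[0.25,-0.16,0.15],[-0.16,0.42,0.31],[0.15,0.31,0.61]]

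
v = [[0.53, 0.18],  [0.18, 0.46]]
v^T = [[0.53, 0.18], [0.18, 0.46]]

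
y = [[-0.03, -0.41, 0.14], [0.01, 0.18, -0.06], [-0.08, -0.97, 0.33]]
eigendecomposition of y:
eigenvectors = [[-0.39+0.00j, -0.13+0.34j, (-0.13-0.34j)], [(0.17+0j), (-0.29-0.03j), (-0.29+0.03j)], [-0.91+0.00j, (-0.88+0j), (-0.88-0j)]]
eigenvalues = [(0.48+0j), 0j, -0j]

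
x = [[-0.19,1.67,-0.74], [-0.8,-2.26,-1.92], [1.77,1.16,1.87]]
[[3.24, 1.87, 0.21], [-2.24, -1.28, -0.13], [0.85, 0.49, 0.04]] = x@[[0.34,0.2,0.02], [1.60,0.92,0.10], [-0.86,-0.50,-0.06]]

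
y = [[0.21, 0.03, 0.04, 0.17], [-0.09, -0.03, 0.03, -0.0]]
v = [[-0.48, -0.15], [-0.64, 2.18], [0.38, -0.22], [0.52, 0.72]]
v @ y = [[-0.09, -0.01, -0.02, -0.08],[-0.33, -0.08, 0.04, -0.11],[0.1, 0.02, 0.01, 0.06],[0.04, -0.01, 0.04, 0.09]]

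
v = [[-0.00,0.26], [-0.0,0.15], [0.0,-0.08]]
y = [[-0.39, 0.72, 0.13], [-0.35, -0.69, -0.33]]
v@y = [[-0.09, -0.18, -0.09], [-0.05, -0.1, -0.05], [0.03, 0.06, 0.03]]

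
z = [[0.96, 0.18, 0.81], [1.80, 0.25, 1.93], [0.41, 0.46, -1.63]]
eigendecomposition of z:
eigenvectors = [[0.46, 0.33, -0.19],[0.87, -0.93, -0.54],[0.18, -0.18, 0.82]]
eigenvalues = [1.61, -0.0, -2.03]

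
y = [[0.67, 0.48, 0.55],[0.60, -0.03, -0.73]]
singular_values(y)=[0.99, 0.94]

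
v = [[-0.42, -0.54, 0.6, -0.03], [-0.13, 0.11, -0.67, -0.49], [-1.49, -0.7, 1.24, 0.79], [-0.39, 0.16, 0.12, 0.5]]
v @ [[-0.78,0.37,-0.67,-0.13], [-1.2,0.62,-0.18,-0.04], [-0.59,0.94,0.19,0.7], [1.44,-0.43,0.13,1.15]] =[[0.58, 0.09, 0.49, 0.46],[-0.34, -0.4, -0.12, -1.02],[2.41, -0.16, 1.46, 2.00],[0.76, -0.15, 0.32, 0.7]]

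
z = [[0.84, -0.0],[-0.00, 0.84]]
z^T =[[0.84,  -0.00], [-0.0,  0.84]]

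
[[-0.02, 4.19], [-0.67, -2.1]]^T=[[-0.02, -0.67], [4.19, -2.10]]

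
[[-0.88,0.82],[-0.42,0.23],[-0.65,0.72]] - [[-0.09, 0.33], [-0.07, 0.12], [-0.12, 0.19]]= [[-0.79, 0.49], [-0.35, 0.11], [-0.53, 0.53]]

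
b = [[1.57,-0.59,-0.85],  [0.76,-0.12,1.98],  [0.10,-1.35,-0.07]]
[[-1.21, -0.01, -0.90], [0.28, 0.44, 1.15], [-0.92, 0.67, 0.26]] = b @ [[-0.36, -0.08, -0.30], [0.64, -0.51, -0.25], [0.32, 0.22, 0.68]]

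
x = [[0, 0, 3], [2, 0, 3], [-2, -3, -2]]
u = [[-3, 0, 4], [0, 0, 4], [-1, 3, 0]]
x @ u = [[-3, 9, 0], [-9, 9, 8], [8, -6, -20]]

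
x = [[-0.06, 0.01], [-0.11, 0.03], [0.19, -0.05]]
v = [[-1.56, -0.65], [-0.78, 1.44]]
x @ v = [[0.09, 0.05], [0.15, 0.11], [-0.26, -0.2]]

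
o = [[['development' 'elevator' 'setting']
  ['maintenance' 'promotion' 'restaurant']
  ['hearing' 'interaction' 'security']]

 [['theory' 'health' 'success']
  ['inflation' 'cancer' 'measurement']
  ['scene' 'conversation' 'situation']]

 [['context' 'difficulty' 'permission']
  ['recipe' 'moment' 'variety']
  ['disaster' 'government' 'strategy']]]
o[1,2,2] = 'situation'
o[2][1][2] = 'variety'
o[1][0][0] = 'theory'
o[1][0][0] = 'theory'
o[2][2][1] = 'government'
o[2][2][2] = 'strategy'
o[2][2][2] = 'strategy'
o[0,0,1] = 'elevator'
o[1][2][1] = 'conversation'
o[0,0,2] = 'setting'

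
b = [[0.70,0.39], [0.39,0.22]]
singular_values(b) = [0.92, 0.0]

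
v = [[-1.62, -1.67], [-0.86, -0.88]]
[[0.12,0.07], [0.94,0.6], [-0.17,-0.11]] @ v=[[-0.25, -0.26], [-2.04, -2.1], [0.37, 0.38]]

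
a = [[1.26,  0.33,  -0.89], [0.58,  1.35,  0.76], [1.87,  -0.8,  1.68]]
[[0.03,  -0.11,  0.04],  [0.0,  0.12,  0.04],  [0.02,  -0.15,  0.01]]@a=[[0.05, -0.17, -0.04], [0.14, 0.13, 0.16], [-0.04, -0.20, -0.12]]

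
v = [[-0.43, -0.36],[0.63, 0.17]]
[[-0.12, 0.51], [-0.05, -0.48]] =v @ [[-0.25, -0.55],[0.62, -0.77]]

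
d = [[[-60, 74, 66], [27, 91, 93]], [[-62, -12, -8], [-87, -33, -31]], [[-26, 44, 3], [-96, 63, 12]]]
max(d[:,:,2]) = 93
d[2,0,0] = -26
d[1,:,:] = [[-62, -12, -8], [-87, -33, -31]]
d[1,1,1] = -33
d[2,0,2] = 3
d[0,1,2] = 93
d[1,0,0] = -62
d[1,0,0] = -62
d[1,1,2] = -31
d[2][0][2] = 3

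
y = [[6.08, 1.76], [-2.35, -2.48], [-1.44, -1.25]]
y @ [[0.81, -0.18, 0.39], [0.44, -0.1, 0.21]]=[[5.7, -1.27, 2.74], [-2.99, 0.67, -1.44], [-1.72, 0.38, -0.82]]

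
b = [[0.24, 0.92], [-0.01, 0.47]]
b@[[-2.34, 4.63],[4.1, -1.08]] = [[3.21, 0.12],[1.95, -0.55]]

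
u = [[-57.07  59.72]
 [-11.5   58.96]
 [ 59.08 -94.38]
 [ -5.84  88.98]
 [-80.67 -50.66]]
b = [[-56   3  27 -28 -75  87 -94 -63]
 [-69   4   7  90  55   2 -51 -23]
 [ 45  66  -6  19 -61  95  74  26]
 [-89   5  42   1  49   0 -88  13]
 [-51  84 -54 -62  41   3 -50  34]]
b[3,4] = 49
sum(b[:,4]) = 9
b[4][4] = 41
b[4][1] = 84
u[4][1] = -50.66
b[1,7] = -23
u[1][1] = 58.96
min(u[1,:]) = -11.5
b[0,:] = [-56, 3, 27, -28, -75, 87, -94, -63]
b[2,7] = 26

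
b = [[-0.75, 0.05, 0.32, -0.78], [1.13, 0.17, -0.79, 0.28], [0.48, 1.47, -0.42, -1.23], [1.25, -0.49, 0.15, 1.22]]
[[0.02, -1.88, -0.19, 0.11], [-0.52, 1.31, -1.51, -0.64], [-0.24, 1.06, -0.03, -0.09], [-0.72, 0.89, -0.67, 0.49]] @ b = [[-2.09,-0.65,1.59,-0.17], [0.35,-1.71,-0.66,1.85], [1.25,0.17,-0.92,0.41], [1.84,-1.11,-0.58,2.23]]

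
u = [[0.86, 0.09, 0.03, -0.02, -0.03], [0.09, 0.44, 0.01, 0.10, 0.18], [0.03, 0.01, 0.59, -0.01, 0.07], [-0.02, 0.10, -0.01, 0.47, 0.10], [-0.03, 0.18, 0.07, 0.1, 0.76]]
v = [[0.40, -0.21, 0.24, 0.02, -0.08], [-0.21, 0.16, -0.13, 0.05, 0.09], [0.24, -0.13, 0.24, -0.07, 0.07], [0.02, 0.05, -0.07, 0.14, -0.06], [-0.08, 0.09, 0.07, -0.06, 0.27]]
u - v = [[0.46, 0.3, -0.21, -0.04, 0.05],  [0.30, 0.28, 0.14, 0.05, 0.09],  [-0.21, 0.14, 0.35, 0.06, 0.00],  [-0.04, 0.05, 0.06, 0.33, 0.16],  [0.05, 0.09, 0.00, 0.16, 0.49]]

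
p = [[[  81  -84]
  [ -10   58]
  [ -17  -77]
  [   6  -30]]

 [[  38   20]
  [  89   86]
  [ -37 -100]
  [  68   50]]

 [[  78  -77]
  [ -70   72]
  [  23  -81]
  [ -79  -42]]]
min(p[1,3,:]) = 50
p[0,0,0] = 81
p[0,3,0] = 6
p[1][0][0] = 38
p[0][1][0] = -10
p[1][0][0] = 38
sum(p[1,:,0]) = 158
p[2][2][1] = -81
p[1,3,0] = 68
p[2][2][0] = 23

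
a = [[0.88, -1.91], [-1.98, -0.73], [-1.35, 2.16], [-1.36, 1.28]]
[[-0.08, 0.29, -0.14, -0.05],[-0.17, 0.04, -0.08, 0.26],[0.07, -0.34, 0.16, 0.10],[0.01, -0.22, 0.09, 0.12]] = a @ [[0.06, 0.03, 0.01, -0.12], [0.07, -0.14, 0.08, -0.03]]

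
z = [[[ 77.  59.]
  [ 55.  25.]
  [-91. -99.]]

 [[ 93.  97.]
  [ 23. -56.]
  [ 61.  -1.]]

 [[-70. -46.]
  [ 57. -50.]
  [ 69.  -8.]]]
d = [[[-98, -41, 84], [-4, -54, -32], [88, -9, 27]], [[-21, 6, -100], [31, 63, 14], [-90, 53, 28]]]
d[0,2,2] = 27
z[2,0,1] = -46.0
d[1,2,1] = 53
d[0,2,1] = -9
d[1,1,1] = 63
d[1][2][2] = 28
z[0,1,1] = 25.0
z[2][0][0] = -70.0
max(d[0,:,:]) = 88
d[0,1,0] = -4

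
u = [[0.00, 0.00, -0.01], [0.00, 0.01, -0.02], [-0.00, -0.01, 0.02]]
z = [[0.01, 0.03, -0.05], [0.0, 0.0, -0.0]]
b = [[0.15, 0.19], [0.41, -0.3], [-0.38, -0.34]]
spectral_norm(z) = 0.06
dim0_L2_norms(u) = [0.0, 0.01, 0.03]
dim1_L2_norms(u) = [0.01, 0.02, 0.02]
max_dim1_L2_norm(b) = 0.51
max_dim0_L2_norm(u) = 0.03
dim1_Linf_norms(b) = [0.19, 0.41, 0.38]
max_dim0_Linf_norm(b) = 0.41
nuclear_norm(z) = 0.06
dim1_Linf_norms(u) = [0.01, 0.02, 0.02]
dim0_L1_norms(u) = [0.0, 0.02, 0.05]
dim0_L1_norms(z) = [0.01, 0.03, 0.05]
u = b @ z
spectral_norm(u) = 0.03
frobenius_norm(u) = 0.03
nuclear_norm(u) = 0.04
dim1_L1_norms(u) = [0.01, 0.03, 0.03]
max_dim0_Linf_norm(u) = 0.02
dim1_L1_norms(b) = [0.34, 0.71, 0.72]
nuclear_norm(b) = 1.07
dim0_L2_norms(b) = [0.58, 0.49]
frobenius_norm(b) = 0.76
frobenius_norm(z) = 0.06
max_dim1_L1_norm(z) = 0.09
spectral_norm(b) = 0.59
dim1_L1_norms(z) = [0.09, 0.0]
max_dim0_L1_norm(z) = 0.05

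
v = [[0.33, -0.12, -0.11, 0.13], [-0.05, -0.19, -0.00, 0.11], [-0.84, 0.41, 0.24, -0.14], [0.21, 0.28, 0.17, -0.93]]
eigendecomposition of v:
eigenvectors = [[0.10,0.38,0.25,-0.01], [0.14,-0.03,0.07,0.72], [-0.09,-0.92,0.93,-0.69], [-0.98,-0.06,0.25,0.11]]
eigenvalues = [-0.98, 0.59, 0.01, -0.17]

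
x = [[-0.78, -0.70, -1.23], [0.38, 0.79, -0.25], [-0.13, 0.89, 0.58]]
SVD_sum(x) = [[-0.57,  -1.02,  -1.03], [0.18,  0.32,  0.32], [0.34,  0.60,  0.61]] + [[-0.03, 0.28, -0.26], [-0.06, 0.52, -0.48], [-0.02, 0.20, -0.18]] + [[-0.18, 0.04, 0.06], [0.26, -0.05, -0.09], [-0.44, 0.09, 0.15]]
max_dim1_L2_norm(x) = 1.62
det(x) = -0.94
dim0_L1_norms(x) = [1.29, 2.38, 2.06]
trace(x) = 0.59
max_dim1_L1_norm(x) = 2.71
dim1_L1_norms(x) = [2.71, 1.42, 1.6]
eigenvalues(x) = [(-0.9+0j), (0.74+0.71j), (0.74-0.71j)]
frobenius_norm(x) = 2.14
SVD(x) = [[-0.83, 0.45, -0.33], [0.26, 0.83, 0.49], [0.49, 0.32, -0.81]] @ diag([1.873525420269253, 0.8560625071273281, 0.5871622292823283]) @ [[0.37, 0.65, 0.66],[-0.09, 0.73, -0.67],[0.93, -0.19, -0.33]]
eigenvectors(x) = [[0.96+0.00j, (-0.54+0.01j), (-0.54-0.01j)], [-0.19+0.00j, (0.04+0.52j), (0.04-0.52j)], [(0.2+0j), (0.66+0j), 0.66-0.00j]]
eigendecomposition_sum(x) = [[(-0.76+0j), 0.02-0.00j, -0.63+0.00j], [(0.15-0j), -0.00+0.00j, (0.12-0j)], [(-0.16+0j), -0j, (-0.13+0j)]] + [[(-0.01+0.12j), -0.36+0.39j, (-0.3-0.21j)], [0.12+0.00j, 0.40+0.32j, -0.19+0.30j], [0.01-0.14j, (0.44-0.46j), (0.36+0.26j)]] + [[-0.01-0.12j, -0.36-0.39j, (-0.3+0.21j)], [(0.12-0j), (0.4-0.32j), -0.19-0.30j], [(0.01+0.14j), 0.44+0.46j, 0.36-0.26j]]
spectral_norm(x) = 1.87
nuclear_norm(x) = 3.32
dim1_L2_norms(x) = [1.62, 0.91, 1.07]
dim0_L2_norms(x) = [0.88, 1.38, 1.38]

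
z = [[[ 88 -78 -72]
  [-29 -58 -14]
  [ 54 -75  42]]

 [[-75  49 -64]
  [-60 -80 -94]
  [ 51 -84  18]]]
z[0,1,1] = -58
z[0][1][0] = -29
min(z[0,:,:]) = -78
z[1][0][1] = 49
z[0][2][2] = 42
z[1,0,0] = -75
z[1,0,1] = 49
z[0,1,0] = -29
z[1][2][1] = -84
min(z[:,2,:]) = -84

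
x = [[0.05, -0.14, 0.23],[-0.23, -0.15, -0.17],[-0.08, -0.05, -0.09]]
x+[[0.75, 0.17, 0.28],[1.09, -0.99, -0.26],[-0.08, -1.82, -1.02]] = [[0.8, 0.03, 0.51], [0.86, -1.14, -0.43], [-0.16, -1.87, -1.11]]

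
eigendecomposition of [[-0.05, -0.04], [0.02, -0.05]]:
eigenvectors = [[0.82+0.00j,  (0.82-0j)], [0.00-0.58j,  0.00+0.58j]]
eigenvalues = [(-0.05+0.03j), (-0.05-0.03j)]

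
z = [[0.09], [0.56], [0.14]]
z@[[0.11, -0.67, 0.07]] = [[0.01, -0.06, 0.01], [0.06, -0.38, 0.04], [0.02, -0.09, 0.01]]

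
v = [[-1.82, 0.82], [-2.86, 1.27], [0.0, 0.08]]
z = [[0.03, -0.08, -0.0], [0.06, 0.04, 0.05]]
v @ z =[[-0.01, 0.18, 0.04], [-0.01, 0.28, 0.06], [0.0, 0.0, 0.00]]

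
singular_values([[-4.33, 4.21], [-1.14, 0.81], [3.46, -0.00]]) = [6.75, 2.21]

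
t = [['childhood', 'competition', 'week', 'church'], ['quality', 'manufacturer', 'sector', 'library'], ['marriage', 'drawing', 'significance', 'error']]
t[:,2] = ['week', 'sector', 'significance']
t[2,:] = ['marriage', 'drawing', 'significance', 'error']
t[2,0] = 'marriage'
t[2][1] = 'drawing'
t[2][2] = 'significance'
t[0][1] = 'competition'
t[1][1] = 'manufacturer'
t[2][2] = 'significance'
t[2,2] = 'significance'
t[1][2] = 'sector'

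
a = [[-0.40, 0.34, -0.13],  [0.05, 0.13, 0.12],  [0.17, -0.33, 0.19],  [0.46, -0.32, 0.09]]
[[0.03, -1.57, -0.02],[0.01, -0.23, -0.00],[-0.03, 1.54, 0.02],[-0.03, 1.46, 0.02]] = a @ [[-0.01,0.42,0.01], [0.07,-3.49,-0.05], [-0.03,1.69,0.02]]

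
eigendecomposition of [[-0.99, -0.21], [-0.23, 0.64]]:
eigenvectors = [[-0.99, 0.13],  [-0.14, -0.99]]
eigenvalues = [-1.02, 0.67]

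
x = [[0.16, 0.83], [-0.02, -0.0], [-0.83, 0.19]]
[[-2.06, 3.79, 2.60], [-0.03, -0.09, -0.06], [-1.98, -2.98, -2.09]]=x@[[1.74, 4.44, 3.1],[-2.82, 3.71, 2.54]]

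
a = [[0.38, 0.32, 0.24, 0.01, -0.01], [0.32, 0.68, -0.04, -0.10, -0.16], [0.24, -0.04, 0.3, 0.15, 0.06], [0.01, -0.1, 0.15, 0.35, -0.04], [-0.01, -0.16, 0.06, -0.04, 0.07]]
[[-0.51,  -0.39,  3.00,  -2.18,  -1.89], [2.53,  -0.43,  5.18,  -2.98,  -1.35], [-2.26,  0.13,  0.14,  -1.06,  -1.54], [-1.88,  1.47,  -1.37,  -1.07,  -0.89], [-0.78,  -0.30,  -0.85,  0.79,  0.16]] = a@[[-0.75,-4.7,2.56,-4.81,-5.53], [3.03,1.31,5.12,-1.99,-0.04], [-4.92,3.8,1.64,1.45,1.00], [-2.56,2.66,-3.65,-3.81,-2.95], [-1.6,-3.74,-3.61,2.56,-1.17]]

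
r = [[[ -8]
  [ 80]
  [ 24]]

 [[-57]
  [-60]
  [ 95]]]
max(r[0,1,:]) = 80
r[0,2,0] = 24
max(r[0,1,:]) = 80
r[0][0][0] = -8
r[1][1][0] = -60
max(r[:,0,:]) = -8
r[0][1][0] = 80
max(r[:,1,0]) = 80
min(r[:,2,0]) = 24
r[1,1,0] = -60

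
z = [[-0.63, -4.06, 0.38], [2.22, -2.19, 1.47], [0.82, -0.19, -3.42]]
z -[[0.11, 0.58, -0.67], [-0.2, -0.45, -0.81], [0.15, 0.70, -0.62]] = [[-0.74, -4.64, 1.05], [2.42, -1.74, 2.28], [0.67, -0.89, -2.8]]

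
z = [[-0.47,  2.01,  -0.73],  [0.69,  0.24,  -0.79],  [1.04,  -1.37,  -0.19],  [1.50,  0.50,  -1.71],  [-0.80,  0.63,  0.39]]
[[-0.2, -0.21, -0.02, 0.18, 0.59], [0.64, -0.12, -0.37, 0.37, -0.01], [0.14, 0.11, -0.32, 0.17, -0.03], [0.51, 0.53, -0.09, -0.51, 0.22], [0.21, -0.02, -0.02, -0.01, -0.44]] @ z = [[-0.27, 0.04, 0.24], [-0.21, 1.94, -0.94], [-0.04, 0.81, -0.43], [-0.91, 1.16, 0.18], [0.20, 0.16, -0.29]]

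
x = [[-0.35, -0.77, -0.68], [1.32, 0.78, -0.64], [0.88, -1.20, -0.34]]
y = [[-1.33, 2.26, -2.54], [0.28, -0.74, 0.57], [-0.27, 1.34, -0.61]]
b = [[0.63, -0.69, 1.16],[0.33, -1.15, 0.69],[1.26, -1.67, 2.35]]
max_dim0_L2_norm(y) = 2.73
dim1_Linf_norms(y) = [2.54, 0.74, 1.34]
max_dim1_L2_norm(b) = 3.15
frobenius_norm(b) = 3.75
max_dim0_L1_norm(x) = 2.75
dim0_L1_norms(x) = [2.55, 2.75, 1.66]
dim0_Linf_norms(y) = [1.33, 2.26, 2.54]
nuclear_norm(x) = 4.09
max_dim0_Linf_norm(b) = 2.35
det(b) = 0.00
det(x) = 1.99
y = x @ b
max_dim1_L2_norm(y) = 3.65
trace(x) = 0.09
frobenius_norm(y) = 4.06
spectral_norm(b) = 3.70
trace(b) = 1.83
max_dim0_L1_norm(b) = 4.2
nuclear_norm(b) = 4.27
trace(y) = -2.68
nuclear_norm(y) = 4.64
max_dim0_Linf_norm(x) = 1.32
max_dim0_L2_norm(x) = 1.63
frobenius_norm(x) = 2.50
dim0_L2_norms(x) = [1.62, 1.63, 0.99]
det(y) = 0.01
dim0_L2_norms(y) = [1.39, 2.73, 2.67]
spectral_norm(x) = 1.75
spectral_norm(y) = 4.02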